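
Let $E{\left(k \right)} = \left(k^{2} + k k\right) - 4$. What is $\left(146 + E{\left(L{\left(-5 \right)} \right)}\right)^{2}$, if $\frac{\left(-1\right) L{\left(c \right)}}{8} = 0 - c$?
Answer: $11168964$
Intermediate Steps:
$L{\left(c \right)} = 8 c$ ($L{\left(c \right)} = - 8 \left(0 - c\right) = - 8 \left(- c\right) = 8 c$)
$E{\left(k \right)} = -4 + 2 k^{2}$ ($E{\left(k \right)} = \left(k^{2} + k^{2}\right) - 4 = 2 k^{2} - 4 = -4 + 2 k^{2}$)
$\left(146 + E{\left(L{\left(-5 \right)} \right)}\right)^{2} = \left(146 - \left(4 - 2 \left(8 \left(-5\right)\right)^{2}\right)\right)^{2} = \left(146 - \left(4 - 2 \left(-40\right)^{2}\right)\right)^{2} = \left(146 + \left(-4 + 2 \cdot 1600\right)\right)^{2} = \left(146 + \left(-4 + 3200\right)\right)^{2} = \left(146 + 3196\right)^{2} = 3342^{2} = 11168964$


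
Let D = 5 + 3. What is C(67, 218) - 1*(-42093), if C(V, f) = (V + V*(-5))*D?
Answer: 39949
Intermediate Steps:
D = 8
C(V, f) = -32*V (C(V, f) = (V + V*(-5))*8 = (V - 5*V)*8 = -4*V*8 = -32*V)
C(67, 218) - 1*(-42093) = -32*67 - 1*(-42093) = -2144 + 42093 = 39949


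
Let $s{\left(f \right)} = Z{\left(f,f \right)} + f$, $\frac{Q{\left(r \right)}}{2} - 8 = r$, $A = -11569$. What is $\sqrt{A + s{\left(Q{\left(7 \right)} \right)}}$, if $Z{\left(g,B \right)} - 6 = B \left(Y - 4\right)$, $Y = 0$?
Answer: $i \sqrt{11653} \approx 107.95 i$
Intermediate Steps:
$Z{\left(g,B \right)} = 6 - 4 B$ ($Z{\left(g,B \right)} = 6 + B \left(0 - 4\right) = 6 + B \left(-4\right) = 6 - 4 B$)
$Q{\left(r \right)} = 16 + 2 r$
$s{\left(f \right)} = 6 - 3 f$ ($s{\left(f \right)} = \left(6 - 4 f\right) + f = 6 - 3 f$)
$\sqrt{A + s{\left(Q{\left(7 \right)} \right)}} = \sqrt{-11569 + \left(6 - 3 \left(16 + 2 \cdot 7\right)\right)} = \sqrt{-11569 + \left(6 - 3 \left(16 + 14\right)\right)} = \sqrt{-11569 + \left(6 - 90\right)} = \sqrt{-11569 - 84} = \sqrt{-11653} = i \sqrt{11653}$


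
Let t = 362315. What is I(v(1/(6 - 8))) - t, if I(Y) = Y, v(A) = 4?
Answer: -362311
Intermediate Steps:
I(v(1/(6 - 8))) - t = 4 - 1*362315 = 4 - 362315 = -362311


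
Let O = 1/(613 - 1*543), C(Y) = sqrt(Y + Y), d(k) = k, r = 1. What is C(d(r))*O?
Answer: sqrt(2)/70 ≈ 0.020203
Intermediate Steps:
C(Y) = sqrt(2)*sqrt(Y) (C(Y) = sqrt(2*Y) = sqrt(2)*sqrt(Y))
O = 1/70 (O = 1/(613 - 543) = 1/70 ≈ 0.014286)
C(d(r))*O = (sqrt(2)*sqrt(1))*(1/70) = (sqrt(2)*1)*(1/70) = sqrt(2)*(1/70) = sqrt(2)/70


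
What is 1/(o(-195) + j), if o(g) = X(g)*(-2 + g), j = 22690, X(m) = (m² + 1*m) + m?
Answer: -1/7391405 ≈ -1.3529e-7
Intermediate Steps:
X(m) = m² + 2*m (X(m) = (m² + m) + m = (m + m²) + m = m² + 2*m)
o(g) = g*(-2 + g)*(2 + g) (o(g) = (g*(2 + g))*(-2 + g) = g*(-2 + g)*(2 + g))
1/(o(-195) + j) = 1/(-195*(-4 + (-195)²) + 22690) = 1/(-195*(-4 + 38025) + 22690) = 1/(-195*38021 + 22690) = 1/(-7414095 + 22690) = 1/(-7391405) = -1/7391405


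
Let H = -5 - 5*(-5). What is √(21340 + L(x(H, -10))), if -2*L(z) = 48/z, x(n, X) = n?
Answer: √533470/5 ≈ 146.08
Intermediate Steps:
H = 20 (H = -5 + 25 = 20)
L(z) = -24/z
√(21340 + L(x(H, -10))) = √(21340 - 24/20) = √(21340 - 24*1/20) = √(21340 - 6/5) = √(106694/5) = √533470/5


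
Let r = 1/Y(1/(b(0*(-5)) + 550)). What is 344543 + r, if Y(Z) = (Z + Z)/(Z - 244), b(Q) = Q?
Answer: 554887/2 ≈ 2.7744e+5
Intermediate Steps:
Y(Z) = 2*Z/(-244 + Z) (Y(Z) = (2*Z)/(-244 + Z) = 2*Z/(-244 + Z))
r = -134199/2 (r = 1/(2/((0*(-5) + 550)*(-244 + 1/(0*(-5) + 550)))) = 1/(2/((0 + 550)*(-244 + 1/(0 + 550)))) = 1/(2/(550*(-244 + 1/550))) = 1/(2*(1/550)/(-244 + 1/550)) = 1/(2*(1/550)/(-134199/550)) = 1/(2*(1/550)*(-550/134199)) = 1/(-2/134199) = -134199/2 ≈ -67100.)
344543 + r = 344543 - 134199/2 = 554887/2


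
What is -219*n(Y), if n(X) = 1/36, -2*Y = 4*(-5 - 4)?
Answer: -73/12 ≈ -6.0833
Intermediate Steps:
Y = 18 (Y = -2*(-5 - 4) = -2*(-9) = -1/2*(-36) = 18)
n(X) = 1/36
-219*n(Y) = -219*1/36 = -73/12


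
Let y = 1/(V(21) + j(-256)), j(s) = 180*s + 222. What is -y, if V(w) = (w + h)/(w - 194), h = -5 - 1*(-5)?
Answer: 173/7933455 ≈ 2.1806e-5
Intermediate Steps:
h = 0 (h = -5 + 5 = 0)
V(w) = w/(-194 + w) (V(w) = (w + 0)/(w - 194) = w/(-194 + w))
j(s) = 222 + 180*s
y = -173/7933455 (y = 1/(21/(-194 + 21) + (222 + 180*(-256))) = 1/(21/(-173) + (222 - 46080)) = 1/(21*(-1/173) - 45858) = 1/(-21/173 - 45858) = 1/(-7933455/173) = -173/7933455 ≈ -2.1806e-5)
-y = -1*(-173/7933455) = 173/7933455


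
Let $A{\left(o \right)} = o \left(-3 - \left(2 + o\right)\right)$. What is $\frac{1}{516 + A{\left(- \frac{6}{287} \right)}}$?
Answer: $\frac{82369}{42510978} \approx 0.0019376$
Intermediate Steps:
$A{\left(o \right)} = o \left(-5 - o\right)$
$\frac{1}{516 + A{\left(- \frac{6}{287} \right)}} = \frac{1}{516 - - \frac{6}{287} \left(5 - \frac{6}{287}\right)} = \frac{1}{516 - \left(-6\right) \frac{1}{287} \left(5 - \frac{6}{287}\right)} = \frac{1}{516 - - \frac{6 \left(5 - \frac{6}{287}\right)}{287}} = \frac{1}{516 - \left(- \frac{6}{287}\right) \frac{1429}{287}} = \frac{1}{516 + \frac{8574}{82369}} = \frac{1}{\frac{42510978}{82369}} = \frac{82369}{42510978}$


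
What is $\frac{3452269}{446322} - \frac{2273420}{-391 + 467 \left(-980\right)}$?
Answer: $\frac{2595992628959}{204438238422} \approx 12.698$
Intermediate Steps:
$\frac{3452269}{446322} - \frac{2273420}{-391 + 467 \left(-980\right)} = 3452269 \cdot \frac{1}{446322} - \frac{2273420}{-391 - 457660} = \frac{3452269}{446322} - \frac{2273420}{-458051} = \frac{3452269}{446322} - - \frac{2273420}{458051} = \frac{3452269}{446322} + \frac{2273420}{458051} = \frac{2595992628959}{204438238422}$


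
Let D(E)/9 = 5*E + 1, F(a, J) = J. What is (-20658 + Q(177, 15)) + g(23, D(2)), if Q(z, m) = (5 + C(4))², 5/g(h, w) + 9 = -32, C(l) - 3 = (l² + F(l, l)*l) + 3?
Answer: -771174/41 ≈ -18809.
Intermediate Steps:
D(E) = 9 + 45*E (D(E) = 9*(5*E + 1) = 9*(1 + 5*E) = 9 + 45*E)
C(l) = 6 + 2*l² (C(l) = 3 + ((l² + l*l) + 3) = 3 + ((l² + l²) + 3) = 3 + (2*l² + 3) = 3 + (3 + 2*l²) = 6 + 2*l²)
g(h, w) = -5/41 (g(h, w) = 5/(-9 - 32) = 5/(-41) = 5*(-1/41) = -5/41)
Q(z, m) = 1849 (Q(z, m) = (5 + (6 + 2*4²))² = (5 + (6 + 2*16))² = (5 + (6 + 32))² = (5 + 38)² = 43² = 1849)
(-20658 + Q(177, 15)) + g(23, D(2)) = (-20658 + 1849) - 5/41 = -18809 - 5/41 = -771174/41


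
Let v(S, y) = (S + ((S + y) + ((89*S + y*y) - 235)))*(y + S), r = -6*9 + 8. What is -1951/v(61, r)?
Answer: -1951/110790 ≈ -0.017610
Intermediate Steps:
r = -46 (r = -54 + 8 = -46)
v(S, y) = (S + y)*(-235 + y + y² + 91*S) (v(S, y) = (S + ((S + y) + ((89*S + y²) - 235)))*(S + y) = (S + ((S + y) + ((y² + 89*S) - 235)))*(S + y) = (S + ((S + y) + (-235 + y² + 89*S)))*(S + y) = (S + (-235 + y + y² + 90*S))*(S + y) = (-235 + y + y² + 91*S)*(S + y) = (S + y)*(-235 + y + y² + 91*S))
-1951/v(61, r) = -1951/((-46)² + (-46)³ - 235*61 - 235*(-46) + 91*61² + 61*(-46)² + 92*61*(-46)) = -1951/(2116 - 97336 - 14335 + 10810 + 91*3721 + 61*2116 - 258152) = -1951/(2116 - 97336 - 14335 + 10810 + 338611 + 129076 - 258152) = -1951/110790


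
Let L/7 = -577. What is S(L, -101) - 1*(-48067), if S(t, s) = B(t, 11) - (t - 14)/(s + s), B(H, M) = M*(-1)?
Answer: 9703259/202 ≈ 48036.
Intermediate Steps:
B(H, M) = -M
L = -4039 (L = 7*(-577) = -4039)
S(t, s) = -11 - (-14 + t)/(2*s) (S(t, s) = -1*11 - (t - 14)/(s + s) = -11 - (-14 + t)/(2*s))
S(L, -101) - 1*(-48067) = (½)*(14 - 1*(-4039) - 22*(-101))/(-101) - 1*(-48067) = (½)*(-1/101)*(14 + 4039 + 2222) + 48067 = (½)*(-1/101)*6275 + 48067 = -6275/202 + 48067 = 9703259/202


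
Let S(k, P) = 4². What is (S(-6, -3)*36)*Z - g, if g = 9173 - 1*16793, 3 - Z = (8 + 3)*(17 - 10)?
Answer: -35004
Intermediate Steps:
Z = -74 (Z = 3 - (8 + 3)*(17 - 10) = 3 - 11*7 = 3 - 1*77 = 3 - 77 = -74)
S(k, P) = 16
g = -7620 (g = 9173 - 16793 = -7620)
(S(-6, -3)*36)*Z - g = (16*36)*(-74) - 1*(-7620) = 576*(-74) + 7620 = -42624 + 7620 = -35004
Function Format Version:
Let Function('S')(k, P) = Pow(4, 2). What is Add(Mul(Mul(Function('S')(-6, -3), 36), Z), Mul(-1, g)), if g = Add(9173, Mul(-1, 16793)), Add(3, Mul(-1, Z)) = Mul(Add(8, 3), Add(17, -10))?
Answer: -35004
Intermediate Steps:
Z = -74 (Z = Add(3, Mul(-1, Mul(Add(8, 3), Add(17, -10)))) = Add(3, Mul(-1, Mul(11, 7))) = Add(3, Mul(-1, 77)) = Add(3, -77) = -74)
Function('S')(k, P) = 16
g = -7620 (g = Add(9173, -16793) = -7620)
Add(Mul(Mul(Function('S')(-6, -3), 36), Z), Mul(-1, g)) = Add(Mul(Mul(16, 36), -74), Mul(-1, -7620)) = Add(Mul(576, -74), 7620) = Add(-42624, 7620) = -35004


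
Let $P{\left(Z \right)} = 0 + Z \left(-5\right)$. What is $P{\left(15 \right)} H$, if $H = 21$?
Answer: $-1575$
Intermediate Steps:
$P{\left(Z \right)} = - 5 Z$ ($P{\left(Z \right)} = 0 - 5 Z = - 5 Z$)
$P{\left(15 \right)} H = \left(-5\right) 15 \cdot 21 = \left(-75\right) 21 = -1575$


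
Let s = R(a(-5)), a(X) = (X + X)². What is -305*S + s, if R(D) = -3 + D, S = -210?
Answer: 64147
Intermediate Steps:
a(X) = 4*X² (a(X) = (2*X)² = 4*X²)
s = 97 (s = -3 + 4*(-5)² = -3 + 4*25 = -3 + 100 = 97)
-305*S + s = -305*(-210) + 97 = 64050 + 97 = 64147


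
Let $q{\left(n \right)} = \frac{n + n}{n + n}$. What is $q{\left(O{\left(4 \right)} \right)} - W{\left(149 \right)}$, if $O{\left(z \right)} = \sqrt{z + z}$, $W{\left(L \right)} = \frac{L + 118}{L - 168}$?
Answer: $\frac{286}{19} \approx 15.053$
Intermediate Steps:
$W{\left(L \right)} = \frac{118 + L}{-168 + L}$
$O{\left(z \right)} = \sqrt{2} \sqrt{z}$ ($O{\left(z \right)} = \sqrt{2 z} = \sqrt{2} \sqrt{z}$)
$q{\left(n \right)} = 1$ ($q{\left(n \right)} = \frac{2 n}{2 n} = 2 n \frac{1}{2 n} = 1$)
$q{\left(O{\left(4 \right)} \right)} - W{\left(149 \right)} = 1 - \frac{118 + 149}{-168 + 149} = 1 - \frac{1}{-19} \cdot 267 = 1 - \left(- \frac{1}{19}\right) 267 = 1 - - \frac{267}{19} = 1 + \frac{267}{19} = \frac{286}{19}$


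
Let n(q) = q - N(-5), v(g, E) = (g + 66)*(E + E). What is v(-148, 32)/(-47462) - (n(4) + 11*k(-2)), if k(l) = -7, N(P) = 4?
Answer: 1829911/23731 ≈ 77.111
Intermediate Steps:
v(g, E) = 2*E*(66 + g) (v(g, E) = (66 + g)*(2*E) = 2*E*(66 + g))
n(q) = -4 + q (n(q) = q - 1*4 = q - 4 = -4 + q)
v(-148, 32)/(-47462) - (n(4) + 11*k(-2)) = (2*32*(66 - 148))/(-47462) - ((-4 + 4) + 11*(-7)) = (2*32*(-82))*(-1/47462) - (0 - 77) = -5248*(-1/47462) - 1*(-77) = 2624/23731 + 77 = 1829911/23731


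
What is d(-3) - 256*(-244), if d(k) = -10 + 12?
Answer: 62466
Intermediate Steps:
d(k) = 2
d(-3) - 256*(-244) = 2 - 256*(-244) = 2 + 62464 = 62466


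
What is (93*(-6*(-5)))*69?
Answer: 192510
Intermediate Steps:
(93*(-6*(-5)))*69 = (93*30)*69 = 2790*69 = 192510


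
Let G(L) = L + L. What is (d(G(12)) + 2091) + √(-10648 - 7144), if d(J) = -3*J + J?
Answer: 2043 + 8*I*√278 ≈ 2043.0 + 133.39*I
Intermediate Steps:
G(L) = 2*L
d(J) = -2*J
(d(G(12)) + 2091) + √(-10648 - 7144) = (-4*12 + 2091) + √(-10648 - 7144) = (-2*24 + 2091) + √(-17792) = (-48 + 2091) + 8*I*√278 = 2043 + 8*I*√278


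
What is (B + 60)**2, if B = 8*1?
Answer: 4624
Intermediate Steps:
B = 8
(B + 60)**2 = (8 + 60)**2 = 68**2 = 4624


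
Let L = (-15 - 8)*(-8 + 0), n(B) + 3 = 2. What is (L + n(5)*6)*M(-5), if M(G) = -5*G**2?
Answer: -22250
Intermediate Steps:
n(B) = -1 (n(B) = -3 + 2 = -1)
L = 184 (L = -23*(-8) = 184)
(L + n(5)*6)*M(-5) = (184 - 1*6)*(-5*(-5)**2) = (184 - 6)*(-5*25) = 178*(-125) = -22250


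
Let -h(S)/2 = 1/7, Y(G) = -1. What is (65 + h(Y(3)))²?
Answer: 205209/49 ≈ 4187.9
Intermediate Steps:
h(S) = -2/7
(65 + h(Y(3)))² = (65 - 2/7)² = (453/7)² = 205209/49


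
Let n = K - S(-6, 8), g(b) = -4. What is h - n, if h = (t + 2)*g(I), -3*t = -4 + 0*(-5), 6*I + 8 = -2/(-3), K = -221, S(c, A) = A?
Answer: 647/3 ≈ 215.67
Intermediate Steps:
I = -11/9 (I = -4/3 + (-2/(-3))/6 = -4/3 + (-2*(-⅓))/6 = -4/3 + (⅙)*(⅔) = -4/3 + ⅑ = -11/9 ≈ -1.2222)
t = 4/3 (t = -(-4 + 0*(-5))/3 = -(-4 + 0)/3 = -⅓*(-4) = 4/3 ≈ 1.3333)
n = -229 (n = -221 - 1*8 = -221 - 8 = -229)
h = -40/3 (h = (4/3 + 2)*(-4) = (10/3)*(-4) = -40/3 ≈ -13.333)
h - n = -40/3 - 1*(-229) = -40/3 + 229 = 647/3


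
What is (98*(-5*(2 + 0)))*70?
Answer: -68600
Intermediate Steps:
(98*(-5*(2 + 0)))*70 = (98*(-5*2))*70 = (98*(-10))*70 = -980*70 = -68600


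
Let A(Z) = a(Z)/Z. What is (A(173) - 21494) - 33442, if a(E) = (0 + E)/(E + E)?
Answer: -19007855/346 ≈ -54936.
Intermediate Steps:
a(E) = 1/2 (a(E) = E/((2*E)) = E*(1/(2*E)) = 1/2)
A(Z) = 1/(2*Z)
(A(173) - 21494) - 33442 = ((1/2)/173 - 21494) - 33442 = ((1/2)*(1/173) - 21494) - 33442 = (1/346 - 21494) - 33442 = -7436923/346 - 33442 = -19007855/346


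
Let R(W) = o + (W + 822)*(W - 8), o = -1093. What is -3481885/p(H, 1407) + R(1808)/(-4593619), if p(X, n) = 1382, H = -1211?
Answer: -16000993969289/6348381458 ≈ -2520.5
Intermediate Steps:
R(W) = -1093 + (-8 + W)*(822 + W) (R(W) = -1093 + (W + 822)*(W - 8) = -1093 + (822 + W)*(-8 + W) = -1093 + (-8 + W)*(822 + W))
-3481885/p(H, 1407) + R(1808)/(-4593619) = -3481885/1382 + (-7669 + 1808**2 + 814*1808)/(-4593619) = -3481885*1/1382 + (-7669 + 3268864 + 1471712)*(-1/4593619) = -3481885/1382 + 4732907*(-1/4593619) = -3481885/1382 - 4732907/4593619 = -16000993969289/6348381458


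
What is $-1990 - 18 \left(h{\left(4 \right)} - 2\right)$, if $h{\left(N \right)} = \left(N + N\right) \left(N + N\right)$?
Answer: $-3106$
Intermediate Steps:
$h{\left(N \right)} = 4 N^{2}$ ($h{\left(N \right)} = 2 N 2 N = 4 N^{2}$)
$-1990 - 18 \left(h{\left(4 \right)} - 2\right) = -1990 - 18 \left(4 \cdot 4^{2} - 2\right) = -1990 - 18 \left(4 \cdot 16 - 2\right) = -1990 - 18 \left(64 - 2\right) = -1990 - 18 \cdot 62 = -1990 - 1116 = -3106$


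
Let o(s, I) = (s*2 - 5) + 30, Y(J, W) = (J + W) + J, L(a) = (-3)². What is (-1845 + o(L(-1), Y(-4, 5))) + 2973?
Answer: 1171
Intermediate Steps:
L(a) = 9
Y(J, W) = W + 2*J
o(s, I) = 25 + 2*s (o(s, I) = (2*s - 5) + 30 = (-5 + 2*s) + 30 = 25 + 2*s)
(-1845 + o(L(-1), Y(-4, 5))) + 2973 = (-1845 + (25 + 2*9)) + 2973 = (-1845 + (25 + 18)) + 2973 = (-1845 + 43) + 2973 = -1802 + 2973 = 1171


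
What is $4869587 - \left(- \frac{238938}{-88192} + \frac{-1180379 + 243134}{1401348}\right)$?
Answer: $\frac{1928912568663909}{396114368} \approx 4.8696 \cdot 10^{6}$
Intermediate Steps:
$4869587 - \left(- \frac{238938}{-88192} + \frac{-1180379 + 243134}{1401348}\right) = 4869587 - \left(\left(-238938\right) \left(- \frac{1}{88192}\right) - \frac{312415}{467116}\right) = 4869587 - \left(\frac{119469}{44096} - \frac{312415}{467116}\right) = 4869587 - \frac{808262107}{396114368} = \frac{1928912568663909}{396114368}$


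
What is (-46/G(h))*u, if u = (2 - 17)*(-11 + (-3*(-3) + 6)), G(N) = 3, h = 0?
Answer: 920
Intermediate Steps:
u = -60 (u = -15*(-11 + (9 + 6)) = -15*(-11 + 15) = -15*4 = -60)
(-46/G(h))*u = (-46/3)*(-60) = ((⅓)*(-46))*(-60) = -46/3*(-60) = 920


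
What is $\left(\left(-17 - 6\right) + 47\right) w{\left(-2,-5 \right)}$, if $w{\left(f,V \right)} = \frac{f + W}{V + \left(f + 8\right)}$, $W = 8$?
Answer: $144$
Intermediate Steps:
$w{\left(f,V \right)} = \frac{8 + f}{8 + V + f}$ ($w{\left(f,V \right)} = \frac{f + 8}{V + \left(f + 8\right)} = \frac{8 + f}{V + \left(8 + f\right)} = \frac{8 + f}{8 + V + f}$)
$\left(\left(-17 - 6\right) + 47\right) w{\left(-2,-5 \right)} = \left(\left(-17 - 6\right) + 47\right) \frac{8 - 2}{8 - 5 - 2} = \left(\left(-17 - 6\right) + 47\right) 1^{-1} \cdot 6 = \left(-23 + 47\right) 1 \cdot 6 = 24 \cdot 6 = 144$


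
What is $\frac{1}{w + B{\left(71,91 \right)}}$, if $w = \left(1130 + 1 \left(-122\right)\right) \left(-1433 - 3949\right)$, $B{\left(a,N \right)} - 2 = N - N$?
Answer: $- \frac{1}{5425054} \approx -1.8433 \cdot 10^{-7}$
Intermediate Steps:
$B{\left(a,N \right)} = 2$ ($B{\left(a,N \right)} = 2 + \left(N - N\right) = 2 + 0 = 2$)
$w = -5425056$ ($w = \left(1130 - 122\right) \left(-5382\right) = 1008 \left(-5382\right) = -5425056$)
$\frac{1}{w + B{\left(71,91 \right)}} = \frac{1}{-5425056 + 2} = \frac{1}{-5425054} = - \frac{1}{5425054}$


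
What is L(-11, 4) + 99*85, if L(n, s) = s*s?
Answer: 8431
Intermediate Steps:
L(n, s) = s²
L(-11, 4) + 99*85 = 4² + 99*85 = 16 + 8415 = 8431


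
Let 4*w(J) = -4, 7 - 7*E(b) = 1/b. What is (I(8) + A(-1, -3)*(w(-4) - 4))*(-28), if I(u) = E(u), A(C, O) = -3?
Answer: -895/2 ≈ -447.50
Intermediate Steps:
E(b) = 1 - 1/(7*b)
I(u) = (-⅐ + u)/u
w(J) = -1 (w(J) = (¼)*(-4) = -1)
(I(8) + A(-1, -3)*(w(-4) - 4))*(-28) = ((-⅐ + 8)/8 - 3*(-1 - 4))*(-28) = ((⅛)*(55/7) - 3*(-5))*(-28) = (55/56 + 15)*(-28) = (895/56)*(-28) = -895/2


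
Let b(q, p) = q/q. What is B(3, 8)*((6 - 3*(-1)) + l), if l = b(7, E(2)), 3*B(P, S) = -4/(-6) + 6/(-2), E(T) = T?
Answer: -70/9 ≈ -7.7778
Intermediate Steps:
B(P, S) = -7/9 (B(P, S) = (-4/(-6) + 6/(-2))/3 = (-4*(-1/6) + 6*(-1/2))/3 = (2/3 - 3)/3 = (1/3)*(-7/3) = -7/9)
b(q, p) = 1
l = 1
B(3, 8)*((6 - 3*(-1)) + l) = -7*((6 - 3*(-1)) + 1)/9 = -7*((6 + 3) + 1)/9 = -7*(9 + 1)/9 = -7/9*10 = -70/9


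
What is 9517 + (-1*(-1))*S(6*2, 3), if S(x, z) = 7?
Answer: 9524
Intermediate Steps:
9517 + (-1*(-1))*S(6*2, 3) = 9517 - 1*(-1)*7 = 9517 + 1*7 = 9517 + 7 = 9524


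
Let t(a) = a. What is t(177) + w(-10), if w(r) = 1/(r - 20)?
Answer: 5309/30 ≈ 176.97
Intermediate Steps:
w(r) = 1/(-20 + r)
t(177) + w(-10) = 177 + 1/(-20 - 10) = 177 + 1/(-30) = 177 - 1/30 = 5309/30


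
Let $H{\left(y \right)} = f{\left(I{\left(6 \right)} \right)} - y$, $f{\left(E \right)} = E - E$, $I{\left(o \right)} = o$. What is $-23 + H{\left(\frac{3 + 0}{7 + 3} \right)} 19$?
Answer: $- \frac{287}{10} \approx -28.7$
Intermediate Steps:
$f{\left(E \right)} = 0$
$H{\left(y \right)} = - y$ ($H{\left(y \right)} = 0 - y = - y$)
$-23 + H{\left(\frac{3 + 0}{7 + 3} \right)} 19 = -23 + - \frac{3 + 0}{7 + 3} \cdot 19 = -23 + - \frac{3}{10} \cdot 19 = -23 + \left(-1\right) \frac{3}{10} \cdot 19 = -23 - \frac{57}{10} = - \frac{287}{10}$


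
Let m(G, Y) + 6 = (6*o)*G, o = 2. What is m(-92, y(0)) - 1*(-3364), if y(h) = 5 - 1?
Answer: 2254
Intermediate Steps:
y(h) = 4
m(G, Y) = -6 + 12*G (m(G, Y) = -6 + (6*2)*G = -6 + 12*G)
m(-92, y(0)) - 1*(-3364) = (-6 + 12*(-92)) - 1*(-3364) = (-6 - 1104) + 3364 = -1110 + 3364 = 2254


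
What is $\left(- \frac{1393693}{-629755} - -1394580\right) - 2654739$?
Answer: $- \frac{113370005336}{89965} \approx -1.2602 \cdot 10^{6}$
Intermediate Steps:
$\left(- \frac{1393693}{-629755} - -1394580\right) - 2654739 = \left(\left(-1393693\right) \left(- \frac{1}{629755}\right) + 1394580\right) - 2654739 = \left(\frac{199099}{89965} + 1394580\right) - 2654739 = \frac{125463588799}{89965} - 2654739 = - \frac{113370005336}{89965}$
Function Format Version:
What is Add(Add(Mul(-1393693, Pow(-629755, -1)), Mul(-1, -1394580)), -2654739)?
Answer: Rational(-113370005336, 89965) ≈ -1.2602e+6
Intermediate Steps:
Add(Add(Mul(-1393693, Pow(-629755, -1)), Mul(-1, -1394580)), -2654739) = Add(Add(Mul(-1393693, Rational(-1, 629755)), 1394580), -2654739) = Add(Add(Rational(199099, 89965), 1394580), -2654739) = Add(Rational(125463588799, 89965), -2654739) = Rational(-113370005336, 89965)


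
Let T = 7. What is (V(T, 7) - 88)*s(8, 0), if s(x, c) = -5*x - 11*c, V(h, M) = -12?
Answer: 4000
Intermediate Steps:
s(x, c) = -11*c - 5*x
(V(T, 7) - 88)*s(8, 0) = (-12 - 88)*(-11*0 - 5*8) = -100*(0 - 40) = -100*(-40) = 4000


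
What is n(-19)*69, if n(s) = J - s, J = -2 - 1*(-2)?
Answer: 1311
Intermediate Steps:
J = 0 (J = -2 + 2 = 0)
n(s) = -s (n(s) = 0 - s = -s)
n(-19)*69 = -1*(-19)*69 = 19*69 = 1311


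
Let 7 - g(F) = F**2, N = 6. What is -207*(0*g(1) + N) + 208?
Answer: -1034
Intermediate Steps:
g(F) = 7 - F**2
-207*(0*g(1) + N) + 208 = -207*(0*(7 - 1*1**2) + 6) + 208 = -207*(0*(7 - 1*1) + 6) + 208 = -207*(0*(7 - 1) + 6) + 208 = -207*(0*6 + 6) + 208 = -207*(0 + 6) + 208 = -207*6 + 208 = -1242 + 208 = -1034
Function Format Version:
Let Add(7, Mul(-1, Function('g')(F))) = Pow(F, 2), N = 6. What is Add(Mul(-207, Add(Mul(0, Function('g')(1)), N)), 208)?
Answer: -1034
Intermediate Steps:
Function('g')(F) = Add(7, Mul(-1, Pow(F, 2)))
Add(Mul(-207, Add(Mul(0, Function('g')(1)), N)), 208) = Add(Mul(-207, Add(Mul(0, Add(7, Mul(-1, Pow(1, 2)))), 6)), 208) = Add(Mul(-207, Add(Mul(0, Add(7, Mul(-1, 1))), 6)), 208) = Add(Mul(-207, Add(Mul(0, Add(7, -1)), 6)), 208) = Add(Mul(-207, Add(Mul(0, 6), 6)), 208) = Add(Mul(-207, Add(0, 6)), 208) = Add(Mul(-207, 6), 208) = Add(-1242, 208) = -1034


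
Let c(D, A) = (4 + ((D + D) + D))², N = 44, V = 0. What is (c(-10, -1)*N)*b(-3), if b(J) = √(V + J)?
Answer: 29744*I*√3 ≈ 51518.0*I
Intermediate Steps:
b(J) = √J (b(J) = √(0 + J) = √J)
c(D, A) = (4 + 3*D)² (c(D, A) = (4 + (2*D + D))² = (4 + 3*D)²)
(c(-10, -1)*N)*b(-3) = ((4 + 3*(-10))²*44)*√(-3) = ((4 - 30)²*44)*(I*√3) = ((-26)²*44)*(I*√3) = (676*44)*(I*√3) = 29744*(I*√3) = 29744*I*√3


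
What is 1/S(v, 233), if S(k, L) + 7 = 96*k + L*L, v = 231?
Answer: 1/76458 ≈ 1.3079e-5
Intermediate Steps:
S(k, L) = -7 + L² + 96*k (S(k, L) = -7 + (96*k + L*L) = -7 + (96*k + L²) = -7 + (L² + 96*k) = -7 + L² + 96*k)
1/S(v, 233) = 1/(-7 + 233² + 96*231) = 1/(-7 + 54289 + 22176) = 1/76458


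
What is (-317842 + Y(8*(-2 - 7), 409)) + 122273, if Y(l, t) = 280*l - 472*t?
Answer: -408777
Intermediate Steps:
Y(l, t) = -472*t + 280*l
(-317842 + Y(8*(-2 - 7), 409)) + 122273 = (-317842 + (-472*409 + 280*(8*(-2 - 7)))) + 122273 = (-317842 + (-193048 + 280*(8*(-9)))) + 122273 = (-317842 + (-193048 + 280*(-72))) + 122273 = (-317842 + (-193048 - 20160)) + 122273 = (-317842 - 213208) + 122273 = -531050 + 122273 = -408777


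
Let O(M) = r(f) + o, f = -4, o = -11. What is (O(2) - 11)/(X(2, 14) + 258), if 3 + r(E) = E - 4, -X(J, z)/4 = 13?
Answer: -33/206 ≈ -0.16019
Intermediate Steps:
X(J, z) = -52 (X(J, z) = -4*13 = -52)
r(E) = -7 + E (r(E) = -3 + (E - 4) = -3 + (-4 + E) = -7 + E)
O(M) = -22 (O(M) = (-7 - 4) - 11 = -11 - 11 = -22)
(O(2) - 11)/(X(2, 14) + 258) = (-22 - 11)/(-52 + 258) = -33/206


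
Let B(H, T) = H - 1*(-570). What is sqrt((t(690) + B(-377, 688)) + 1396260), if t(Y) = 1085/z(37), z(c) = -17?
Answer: 6*sqrt(11209902)/17 ≈ 1181.7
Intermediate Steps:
B(H, T) = 570 + H (B(H, T) = H + 570 = 570 + H)
t(Y) = -1085/17 (t(Y) = 1085/(-17) = 1085*(-1/17) = -1085/17)
sqrt((t(690) + B(-377, 688)) + 1396260) = sqrt((-1085/17 + (570 - 377)) + 1396260) = sqrt((-1085/17 + 193) + 1396260) = sqrt(2196/17 + 1396260) = sqrt(23738616/17) = 6*sqrt(11209902)/17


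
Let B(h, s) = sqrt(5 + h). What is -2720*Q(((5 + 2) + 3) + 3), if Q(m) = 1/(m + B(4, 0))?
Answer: -170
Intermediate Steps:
Q(m) = 1/(3 + m) (Q(m) = 1/(m + sqrt(5 + 4)) = 1/(m + sqrt(9)) = 1/(m + 3) = 1/(3 + m))
-2720*Q(((5 + 2) + 3) + 3) = -2720/(3 + (((5 + 2) + 3) + 3)) = -2720/(3 + ((7 + 3) + 3)) = -2720/(3 + (10 + 3)) = -2720/(3 + 13) = -2720/16 = -2720*1/16 = -170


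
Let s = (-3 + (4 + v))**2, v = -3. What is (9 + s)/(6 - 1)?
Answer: 13/5 ≈ 2.6000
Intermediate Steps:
s = 4 (s = (-3 + (4 - 3))**2 = (-3 + 1)**2 = (-2)**2 = 4)
(9 + s)/(6 - 1) = (9 + 4)/(6 - 1) = 13/5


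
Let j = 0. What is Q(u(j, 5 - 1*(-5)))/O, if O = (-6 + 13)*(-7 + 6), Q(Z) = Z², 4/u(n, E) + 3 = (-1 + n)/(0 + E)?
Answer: -1600/6727 ≈ -0.23785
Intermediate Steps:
u(n, E) = 4/(-3 + (-1 + n)/E) (u(n, E) = 4/(-3 + (-1 + n)/(0 + E)) = 4/(-3 + (-1 + n)/E))
O = -7 (O = 7*(-1) = -7)
Q(u(j, 5 - 1*(-5)))/O = (4*(5 - 1*(-5))/(-1 + 0 - 3*(5 - 1*(-5))))²/(-7) = (4*(5 + 5)/(-1 + 0 - 3*(5 + 5)))²*(-⅐) = (4*10/(-1 + 0 - 3*10))²*(-⅐) = (4*10/(-1 + 0 - 30))²*(-⅐) = (4*10/(-31))²*(-⅐) = (4*10*(-1/31))²*(-⅐) = (-40/31)²*(-⅐) = (1600/961)*(-⅐) = -1600/6727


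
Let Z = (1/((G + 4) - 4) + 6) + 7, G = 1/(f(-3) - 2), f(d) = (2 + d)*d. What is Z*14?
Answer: 196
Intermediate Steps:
f(d) = d*(2 + d)
G = 1 (G = 1/(-3*(2 - 3) - 2) = 1/(-3*(-1) - 2) = 1/(3 - 2) = 1/1 = 1)
Z = 14 (Z = (1/((1 + 4) - 4) + 6) + 7 = (1/(5 - 4) + 6) + 7 = (1/1 + 6) + 7 = (1 + 6) + 7 = 7 + 7 = 14)
Z*14 = 14*14 = 196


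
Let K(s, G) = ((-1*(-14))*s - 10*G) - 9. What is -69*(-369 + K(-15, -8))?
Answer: 35052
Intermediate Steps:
K(s, G) = -9 - 10*G + 14*s (K(s, G) = (14*s - 10*G) - 9 = (-10*G + 14*s) - 9 = -9 - 10*G + 14*s)
-69*(-369 + K(-15, -8)) = -69*(-369 + (-9 - 10*(-8) + 14*(-15))) = -69*(-369 + (-9 + 80 - 210)) = -69*(-369 - 139) = -69*(-508) = 35052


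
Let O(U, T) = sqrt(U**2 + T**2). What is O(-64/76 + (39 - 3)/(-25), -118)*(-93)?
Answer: -186*sqrt(785694389)/475 ≈ -10976.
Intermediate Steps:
O(U, T) = sqrt(T**2 + U**2)
O(-64/76 + (39 - 3)/(-25), -118)*(-93) = sqrt((-118)**2 + (-64/76 + (39 - 3)/(-25))**2)*(-93) = sqrt(13924 + (-64*1/76 + 36*(-1/25))**2)*(-93) = sqrt(13924 + (-16/19 - 36/25)**2)*(-93) = sqrt(13924 + (-1084/475)**2)*(-93) = sqrt(13924 + 1175056/225625)*(-93) = sqrt(3142777556/225625)*(-93) = (2*sqrt(785694389)/475)*(-93) = -186*sqrt(785694389)/475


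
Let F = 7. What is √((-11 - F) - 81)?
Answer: 3*I*√11 ≈ 9.9499*I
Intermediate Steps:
√((-11 - F) - 81) = √((-11 - 1*7) - 81) = √((-11 - 7) - 81) = √(-18 - 81) = √(-99) = 3*I*√11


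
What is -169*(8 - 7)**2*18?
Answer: -3042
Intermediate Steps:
-169*(8 - 7)**2*18 = -169*1**2*18 = -169*1*18 = -169*18 = -3042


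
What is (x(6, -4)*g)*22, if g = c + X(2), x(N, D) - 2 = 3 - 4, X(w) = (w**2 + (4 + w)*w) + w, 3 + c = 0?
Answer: 330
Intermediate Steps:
c = -3 (c = -3 + 0 = -3)
X(w) = w + w**2 + w*(4 + w) (X(w) = (w**2 + w*(4 + w)) + w = w + w**2 + w*(4 + w))
x(N, D) = 1 (x(N, D) = 2 + (3 - 4) = 2 - 1 = 1)
g = 15 (g = -3 + 2*(5 + 2*2) = -3 + 2*(5 + 4) = -3 + 2*9 = -3 + 18 = 15)
(x(6, -4)*g)*22 = (1*15)*22 = 15*22 = 330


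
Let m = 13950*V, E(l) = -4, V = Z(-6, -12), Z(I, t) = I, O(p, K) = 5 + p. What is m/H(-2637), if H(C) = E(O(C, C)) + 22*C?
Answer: 41850/29009 ≈ 1.4427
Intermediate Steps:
V = -6
H(C) = -4 + 22*C
m = -83700 (m = 13950*(-6) = -83700)
m/H(-2637) = -83700/(-4 + 22*(-2637)) = -83700/(-4 - 58014) = -83700/(-58018) = -83700*(-1/58018) = 41850/29009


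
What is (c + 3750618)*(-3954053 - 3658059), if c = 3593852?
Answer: -55906928220640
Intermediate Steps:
(c + 3750618)*(-3954053 - 3658059) = (3593852 + 3750618)*(-3954053 - 3658059) = 7344470*(-7612112) = -55906928220640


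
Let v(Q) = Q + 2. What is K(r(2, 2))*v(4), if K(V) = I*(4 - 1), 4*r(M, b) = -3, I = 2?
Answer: 36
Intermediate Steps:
r(M, b) = -¾ (r(M, b) = (¼)*(-3) = -¾)
K(V) = 6 (K(V) = 2*(4 - 1) = 2*3 = 6)
v(Q) = 2 + Q
K(r(2, 2))*v(4) = 6*(2 + 4) = 6*6 = 36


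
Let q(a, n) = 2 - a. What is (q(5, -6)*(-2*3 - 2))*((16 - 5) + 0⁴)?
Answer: 264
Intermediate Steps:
(q(5, -6)*(-2*3 - 2))*((16 - 5) + 0⁴) = ((2 - 1*5)*(-2*3 - 2))*((16 - 5) + 0⁴) = ((2 - 5)*(-6 - 2))*(11 + 0) = -3*(-8)*11 = 24*11 = 264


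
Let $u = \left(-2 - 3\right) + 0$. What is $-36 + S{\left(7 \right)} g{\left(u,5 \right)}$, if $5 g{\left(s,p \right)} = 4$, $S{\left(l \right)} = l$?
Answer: $- \frac{152}{5} \approx -30.4$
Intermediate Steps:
$u = -5$ ($u = -5 + 0 = -5$)
$g{\left(s,p \right)} = \frac{4}{5}$ ($g{\left(s,p \right)} = \frac{1}{5} \cdot 4 = \frac{4}{5}$)
$-36 + S{\left(7 \right)} g{\left(u,5 \right)} = -36 + 7 \cdot \frac{4}{5} = -36 + \frac{28}{5} = - \frac{152}{5}$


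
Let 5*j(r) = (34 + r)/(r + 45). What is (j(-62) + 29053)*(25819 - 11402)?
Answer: 35603257261/85 ≈ 4.1886e+8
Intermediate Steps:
j(r) = (34 + r)/(5*(45 + r)) (j(r) = ((34 + r)/(r + 45))/5 = ((34 + r)/(45 + r))/5 = (34 + r)/(5*(45 + r)))
(j(-62) + 29053)*(25819 - 11402) = ((34 - 62)/(5*(45 - 62)) + 29053)*(25819 - 11402) = ((⅕)*(-28)/(-17) + 29053)*14417 = ((⅕)*(-1/17)*(-28) + 29053)*14417 = (28/85 + 29053)*14417 = (2469533/85)*14417 = 35603257261/85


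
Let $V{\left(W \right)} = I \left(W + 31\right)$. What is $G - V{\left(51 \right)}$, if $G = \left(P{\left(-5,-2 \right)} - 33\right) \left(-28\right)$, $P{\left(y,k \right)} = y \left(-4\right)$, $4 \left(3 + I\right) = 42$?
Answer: $-251$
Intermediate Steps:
$I = \frac{15}{2}$ ($I = -3 + \frac{1}{4} \cdot 42 = -3 + \frac{21}{2} = \frac{15}{2} \approx 7.5$)
$V{\left(W \right)} = \frac{465}{2} + \frac{15 W}{2}$ ($V{\left(W \right)} = \frac{15 \left(W + 31\right)}{2} = \frac{15 \left(31 + W\right)}{2} = \frac{465}{2} + \frac{15 W}{2}$)
$P{\left(y,k \right)} = - 4 y$
$G = 364$ ($G = \left(\left(-4\right) \left(-5\right) - 33\right) \left(-28\right) = \left(20 - 33\right) \left(-28\right) = \left(-13\right) \left(-28\right) = 364$)
$G - V{\left(51 \right)} = 364 - \left(\frac{465}{2} + \frac{15}{2} \cdot 51\right) = 364 - \left(\frac{465}{2} + \frac{765}{2}\right) = 364 - 615 = -251$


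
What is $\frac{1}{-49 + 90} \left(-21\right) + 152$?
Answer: $\frac{6211}{41} \approx 151.49$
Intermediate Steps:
$\frac{1}{-49 + 90} \left(-21\right) + 152 = \frac{1}{41} \left(-21\right) + 152 = - \frac{21}{41} + 152 = \frac{6211}{41}$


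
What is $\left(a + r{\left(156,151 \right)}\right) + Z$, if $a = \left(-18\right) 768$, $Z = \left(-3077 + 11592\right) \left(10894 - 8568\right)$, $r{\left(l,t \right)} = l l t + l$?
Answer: $23466958$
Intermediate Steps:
$r{\left(l,t \right)} = l + t l^{2}$ ($r{\left(l,t \right)} = l^{2} t + l = t l^{2} + l = l + t l^{2}$)
$Z = 19805890$ ($Z = 8515 \cdot 2326 = 19805890$)
$a = -13824$
$\left(a + r{\left(156,151 \right)}\right) + Z = \left(-13824 + 156 \left(1 + 156 \cdot 151\right)\right) + 19805890 = \left(-13824 + 156 \left(1 + 23556\right)\right) + 19805890 = \left(-13824 + 156 \cdot 23557\right) + 19805890 = \left(-13824 + 3674892\right) + 19805890 = 3661068 + 19805890 = 23466958$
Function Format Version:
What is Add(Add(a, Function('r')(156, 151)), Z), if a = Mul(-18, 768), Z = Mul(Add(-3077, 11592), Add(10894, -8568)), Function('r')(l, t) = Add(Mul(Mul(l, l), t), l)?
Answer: 23466958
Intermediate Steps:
Function('r')(l, t) = Add(l, Mul(t, Pow(l, 2))) (Function('r')(l, t) = Add(Mul(Pow(l, 2), t), l) = Add(Mul(t, Pow(l, 2)), l) = Add(l, Mul(t, Pow(l, 2))))
Z = 19805890 (Z = Mul(8515, 2326) = 19805890)
a = -13824
Add(Add(a, Function('r')(156, 151)), Z) = Add(Add(-13824, Mul(156, Add(1, Mul(156, 151)))), 19805890) = Add(Add(-13824, Mul(156, Add(1, 23556))), 19805890) = Add(Add(-13824, Mul(156, 23557)), 19805890) = Add(Add(-13824, 3674892), 19805890) = Add(3661068, 19805890) = 23466958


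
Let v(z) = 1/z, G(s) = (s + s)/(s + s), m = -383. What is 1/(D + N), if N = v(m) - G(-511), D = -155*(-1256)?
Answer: 383/74562056 ≈ 5.1367e-6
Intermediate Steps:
G(s) = 1 (G(s) = (2*s)/((2*s)) = (2*s)*(1/(2*s)) = 1)
D = 194680
N = -384/383 (N = 1/(-383) - 1*1 = -1/383 - 1 = -384/383 ≈ -1.0026)
1/(D + N) = 1/(194680 - 384/383) = 1/(74562056/383) = 383/74562056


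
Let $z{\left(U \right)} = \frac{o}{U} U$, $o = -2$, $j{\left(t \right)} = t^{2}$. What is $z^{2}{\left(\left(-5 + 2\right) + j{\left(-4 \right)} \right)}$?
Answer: $4$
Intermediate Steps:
$z{\left(U \right)} = -2$ ($z{\left(U \right)} = - \frac{2}{U} U = -2$)
$z^{2}{\left(\left(-5 + 2\right) + j{\left(-4 \right)} \right)} = \left(-2\right)^{2} = 4$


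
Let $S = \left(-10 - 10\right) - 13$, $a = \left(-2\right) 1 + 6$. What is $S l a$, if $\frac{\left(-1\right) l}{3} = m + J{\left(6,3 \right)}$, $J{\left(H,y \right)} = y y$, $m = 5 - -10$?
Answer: $9504$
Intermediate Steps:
$m = 15$ ($m = 5 + 10 = 15$)
$J{\left(H,y \right)} = y^{2}$
$a = 4$ ($a = -2 + 6 = 4$)
$S = -33$ ($S = -20 - 13 = -33$)
$l = -72$ ($l = - 3 \left(15 + 3^{2}\right) = - 3 \left(15 + 9\right) = \left(-3\right) 24 = -72$)
$S l a = \left(-33\right) \left(-72\right) 4 = 2376 \cdot 4 = 9504$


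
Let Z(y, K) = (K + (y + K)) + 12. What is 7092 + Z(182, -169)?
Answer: 6948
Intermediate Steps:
Z(y, K) = 12 + y + 2*K (Z(y, K) = (K + (K + y)) + 12 = (y + 2*K) + 12 = 12 + y + 2*K)
7092 + Z(182, -169) = 7092 + (12 + 182 + 2*(-169)) = 7092 + (12 + 182 - 338) = 7092 - 144 = 6948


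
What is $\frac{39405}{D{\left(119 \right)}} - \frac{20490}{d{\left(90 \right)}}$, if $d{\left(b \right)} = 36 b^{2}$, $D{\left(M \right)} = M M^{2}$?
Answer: $- \frac{767946997}{16379745480} \approx -0.046884$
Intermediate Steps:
$D{\left(M \right)} = M^{3}$
$\frac{39405}{D{\left(119 \right)}} - \frac{20490}{d{\left(90 \right)}} = \frac{39405}{119^{3}} - \frac{20490}{36 \cdot 90^{2}} = \frac{39405}{1685159} - \frac{20490}{36 \cdot 8100} = 39405 \cdot \frac{1}{1685159} - \frac{20490}{291600} = \frac{39405}{1685159} - \frac{683}{9720} = - \frac{767946997}{16379745480}$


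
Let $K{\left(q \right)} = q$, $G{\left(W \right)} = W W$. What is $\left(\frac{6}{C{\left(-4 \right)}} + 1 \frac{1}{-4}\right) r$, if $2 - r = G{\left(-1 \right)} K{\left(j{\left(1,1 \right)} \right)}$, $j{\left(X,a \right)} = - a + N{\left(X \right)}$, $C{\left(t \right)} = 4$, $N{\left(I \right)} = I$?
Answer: $\frac{5}{2} \approx 2.5$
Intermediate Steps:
$j{\left(X,a \right)} = X - a$ ($j{\left(X,a \right)} = - a + X = X - a$)
$G{\left(W \right)} = W^{2}$
$r = 2$ ($r = 2 - \left(-1\right)^{2} \left(1 - 1\right) = 2 - 1 \left(1 - 1\right) = 2 - 1 \cdot 0 = 2 - 0 = 2 + 0 = 2$)
$\left(\frac{6}{C{\left(-4 \right)}} + 1 \frac{1}{-4}\right) r = \left(\frac{6}{4} + 1 \frac{1}{-4}\right) 2 = \left(6 \cdot \frac{1}{4} + 1 \left(- \frac{1}{4}\right)\right) 2 = \left(\frac{3}{2} - \frac{1}{4}\right) 2 = \frac{5}{4} \cdot 2 = \frac{5}{2}$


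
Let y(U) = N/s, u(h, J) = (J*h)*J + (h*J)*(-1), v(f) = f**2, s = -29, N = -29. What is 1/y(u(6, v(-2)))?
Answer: 1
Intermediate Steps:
u(h, J) = h*J**2 - J*h (u(h, J) = h*J**2 + (J*h)*(-1) = h*J**2 - J*h)
y(U) = 1 (y(U) = -29/(-29) = -29*(-1/29) = 1)
1/y(u(6, v(-2))) = 1/1 = 1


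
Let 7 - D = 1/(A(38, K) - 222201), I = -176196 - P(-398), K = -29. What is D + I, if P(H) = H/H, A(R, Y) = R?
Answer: -39142898969/222163 ≈ -1.7619e+5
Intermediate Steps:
P(H) = 1
I = -176197 (I = -176196 - 1*1 = -176196 - 1 = -176197)
D = 1555142/222163 (D = 7 - 1/(38 - 222201) = 7 - 1/(-222163) = 7 - 1*(-1/222163) = 7 + 1/222163 = 1555142/222163 ≈ 7.0000)
D + I = 1555142/222163 - 176197 = -39142898969/222163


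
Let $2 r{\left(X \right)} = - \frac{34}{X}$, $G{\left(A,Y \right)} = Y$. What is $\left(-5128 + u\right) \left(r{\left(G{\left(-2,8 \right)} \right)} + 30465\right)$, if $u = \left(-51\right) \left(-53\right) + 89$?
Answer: $-71161276$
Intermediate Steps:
$r{\left(X \right)} = - \frac{17}{X}$ ($r{\left(X \right)} = \frac{\left(-34\right) \frac{1}{X}}{2} = - \frac{17}{X}$)
$u = 2792$ ($u = 2703 + 89 = 2792$)
$\left(-5128 + u\right) \left(r{\left(G{\left(-2,8 \right)} \right)} + 30465\right) = \left(-5128 + 2792\right) \left(- \frac{17}{8} + 30465\right) = - 2336 \left(\left(-17\right) \frac{1}{8} + 30465\right) = - 2336 \left(- \frac{17}{8} + 30465\right) = \left(-2336\right) \frac{243703}{8} = -71161276$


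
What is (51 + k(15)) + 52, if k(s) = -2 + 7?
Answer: 108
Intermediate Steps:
k(s) = 5
(51 + k(15)) + 52 = (51 + 5) + 52 = 56 + 52 = 108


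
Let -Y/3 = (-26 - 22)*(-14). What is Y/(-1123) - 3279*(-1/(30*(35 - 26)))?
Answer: 1408879/101070 ≈ 13.940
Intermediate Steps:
Y = -2016 (Y = -3*(-26 - 22)*(-14) = -(-144)*(-14) = -3*672 = -2016)
Y/(-1123) - 3279*(-1/(30*(35 - 26))) = -2016/(-1123) - 3279*(-1/(30*(35 - 26))) = -2016*(-1/1123) - 3279/((-30*9)) = 2016/1123 - 3279/(-270) = 2016/1123 - 3279*(-1/270) = 2016/1123 + 1093/90 = 1408879/101070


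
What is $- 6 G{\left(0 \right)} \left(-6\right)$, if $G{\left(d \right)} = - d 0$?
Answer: $0$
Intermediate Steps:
$G{\left(d \right)} = 0$
$- 6 G{\left(0 \right)} \left(-6\right) = \left(-6\right) 0 \left(-6\right) = 0 \left(-6\right) = 0$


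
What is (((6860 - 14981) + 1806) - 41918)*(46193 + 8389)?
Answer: -2632653606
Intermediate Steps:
(((6860 - 14981) + 1806) - 41918)*(46193 + 8389) = ((-8121 + 1806) - 41918)*54582 = (-6315 - 41918)*54582 = -48233*54582 = -2632653606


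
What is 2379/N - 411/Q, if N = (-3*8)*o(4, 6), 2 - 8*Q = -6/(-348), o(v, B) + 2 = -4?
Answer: -9062597/5520 ≈ -1641.8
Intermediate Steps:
o(v, B) = -6 (o(v, B) = -2 - 4 = -6)
Q = 115/464 (Q = ¼ - (-6)/(8*(-348)) = ¼ - (-1)*(-6)/2784 = ¼ - ⅛*1/58 = ¼ - 1/464 = 115/464 ≈ 0.24784)
N = 144 (N = -3*8*(-6) = -24*(-6) = 144)
2379/N - 411/Q = 2379/144 - 411/115/464 = 2379*(1/144) - 411*464/115 = 793/48 - 190704/115 = -9062597/5520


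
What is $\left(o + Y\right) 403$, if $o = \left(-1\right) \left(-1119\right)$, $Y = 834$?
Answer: $787059$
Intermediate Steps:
$o = 1119$
$\left(o + Y\right) 403 = \left(1119 + 834\right) 403 = 1953 \cdot 403 = 787059$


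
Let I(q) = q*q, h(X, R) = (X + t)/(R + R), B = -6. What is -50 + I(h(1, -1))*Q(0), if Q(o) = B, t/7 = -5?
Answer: -1784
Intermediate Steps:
t = -35 (t = 7*(-5) = -35)
h(X, R) = (-35 + X)/(2*R) (h(X, R) = (X - 35)/(R + R) = (-35 + X)/((2*R)) = (-35 + X)*(1/(2*R)) = (-35 + X)/(2*R))
I(q) = q**2
Q(o) = -6
-50 + I(h(1, -1))*Q(0) = -50 + ((1/2)*(-35 + 1)/(-1))**2*(-6) = -50 + ((1/2)*(-1)*(-34))**2*(-6) = -50 + 17**2*(-6) = -50 + 289*(-6) = -50 - 1734 = -1784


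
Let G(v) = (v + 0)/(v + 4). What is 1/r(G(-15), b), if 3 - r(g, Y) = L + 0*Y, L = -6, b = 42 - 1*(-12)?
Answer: ⅑ ≈ 0.11111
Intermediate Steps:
b = 54 (b = 42 + 12 = 54)
G(v) = v/(4 + v)
r(g, Y) = 9 (r(g, Y) = 3 - (-6 + 0*Y) = 3 - (-6 + 0) = 3 - 1*(-6) = 3 + 6 = 9)
1/r(G(-15), b) = 1/9 = ⅑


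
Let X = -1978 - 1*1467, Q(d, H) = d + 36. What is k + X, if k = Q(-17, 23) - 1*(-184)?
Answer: -3242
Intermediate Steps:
Q(d, H) = 36 + d
X = -3445 (X = -1978 - 1467 = -3445)
k = 203 (k = (36 - 17) - 1*(-184) = 19 + 184 = 203)
k + X = 203 - 3445 = -3242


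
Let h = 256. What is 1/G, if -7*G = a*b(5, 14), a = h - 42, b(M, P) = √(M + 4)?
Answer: -7/642 ≈ -0.010903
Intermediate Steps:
b(M, P) = √(4 + M)
a = 214 (a = 256 - 42 = 214)
G = -642/7 (G = -214*√(4 + 5)/7 = -214*√9/7 = -214*3/7 = -⅐*642 = -642/7 ≈ -91.714)
1/G = 1/(-642/7) = -7/642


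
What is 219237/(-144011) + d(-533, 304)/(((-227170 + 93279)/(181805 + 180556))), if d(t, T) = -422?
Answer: 21992281466595/19281776801 ≈ 1140.6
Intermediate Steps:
219237/(-144011) + d(-533, 304)/(((-227170 + 93279)/(181805 + 180556))) = 219237/(-144011) - 422*(181805 + 180556)/(-227170 + 93279) = 219237*(-1/144011) - 422/((-133891/362361)) = -219237/144011 - 422/((-133891*1/362361)) = -219237/144011 - 422/(-133891/362361) = -219237/144011 - 422*(-362361/133891) = -219237/144011 + 152916342/133891 = 21992281466595/19281776801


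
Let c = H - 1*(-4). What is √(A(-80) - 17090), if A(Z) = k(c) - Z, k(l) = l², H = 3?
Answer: I*√16961 ≈ 130.23*I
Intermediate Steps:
c = 7 (c = 3 - 1*(-4) = 3 + 4 = 7)
A(Z) = 49 - Z (A(Z) = 7² - Z = 49 - Z)
√(A(-80) - 17090) = √((49 - 1*(-80)) - 17090) = √((49 + 80) - 17090) = √(129 - 17090) = √(-16961) = I*√16961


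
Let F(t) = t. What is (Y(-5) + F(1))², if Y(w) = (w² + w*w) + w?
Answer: 2116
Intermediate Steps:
Y(w) = w + 2*w² (Y(w) = (w² + w²) + w = 2*w² + w = w + 2*w²)
(Y(-5) + F(1))² = (-5*(1 + 2*(-5)) + 1)² = (-5*(1 - 10) + 1)² = (-5*(-9) + 1)² = (45 + 1)² = 46² = 2116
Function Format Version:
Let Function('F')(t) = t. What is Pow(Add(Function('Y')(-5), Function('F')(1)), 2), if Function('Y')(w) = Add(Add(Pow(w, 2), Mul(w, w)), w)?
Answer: 2116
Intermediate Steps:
Function('Y')(w) = Add(w, Mul(2, Pow(w, 2))) (Function('Y')(w) = Add(Add(Pow(w, 2), Pow(w, 2)), w) = Add(Mul(2, Pow(w, 2)), w) = Add(w, Mul(2, Pow(w, 2))))
Pow(Add(Function('Y')(-5), Function('F')(1)), 2) = Pow(Add(Mul(-5, Add(1, Mul(2, -5))), 1), 2) = Pow(Add(Mul(-5, Add(1, -10)), 1), 2) = Pow(Add(Mul(-5, -9), 1), 2) = Pow(Add(45, 1), 2) = Pow(46, 2) = 2116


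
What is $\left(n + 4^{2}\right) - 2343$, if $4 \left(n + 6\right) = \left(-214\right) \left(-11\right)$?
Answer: $- \frac{3489}{2} \approx -1744.5$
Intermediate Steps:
$n = \frac{1165}{2}$ ($n = -6 + \frac{\left(-214\right) \left(-11\right)}{4} = -6 + \frac{1}{4} \cdot 2354 = -6 + \frac{1177}{2} = \frac{1165}{2} \approx 582.5$)
$\left(n + 4^{2}\right) - 2343 = \left(\frac{1165}{2} + 4^{2}\right) - 2343 = \left(\frac{1165}{2} + 16\right) - 2343 = \frac{1197}{2} - 2343 = - \frac{3489}{2}$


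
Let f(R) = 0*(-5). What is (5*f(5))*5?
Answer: 0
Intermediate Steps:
f(R) = 0
(5*f(5))*5 = (5*0)*5 = 0*5 = 0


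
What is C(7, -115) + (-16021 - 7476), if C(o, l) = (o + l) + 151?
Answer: -23454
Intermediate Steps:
C(o, l) = 151 + l + o (C(o, l) = (l + o) + 151 = 151 + l + o)
C(7, -115) + (-16021 - 7476) = (151 - 115 + 7) + (-16021 - 7476) = 43 - 23497 = -23454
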